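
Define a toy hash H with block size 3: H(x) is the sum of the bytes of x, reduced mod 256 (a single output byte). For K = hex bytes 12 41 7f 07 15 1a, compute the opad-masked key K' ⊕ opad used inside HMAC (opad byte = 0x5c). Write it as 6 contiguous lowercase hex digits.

545c5c

Key hex bytes 12 41 7f 07 15 1a is 6 bytes > B = 3, so hash it first: H(key) = 08, then zero-pad to 3 bytes: K' = 08 00 00.
XOR each byte with 0x5c: 08⊕5c=54, 00⊕5c=5c, 00⊕5c=5c.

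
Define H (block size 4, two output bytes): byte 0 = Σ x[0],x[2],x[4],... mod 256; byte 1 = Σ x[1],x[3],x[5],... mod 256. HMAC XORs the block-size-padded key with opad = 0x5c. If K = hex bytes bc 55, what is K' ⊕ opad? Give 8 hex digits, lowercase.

e0095c5c

Key hex bytes bc 55 is 2 bytes ≤ B = 4; zero-pad to 4 bytes: K' = bc 55 00 00.
XOR each byte with 0x5c: bc⊕5c=e0, 55⊕5c=09, 00⊕5c=5c, 00⊕5c=5c.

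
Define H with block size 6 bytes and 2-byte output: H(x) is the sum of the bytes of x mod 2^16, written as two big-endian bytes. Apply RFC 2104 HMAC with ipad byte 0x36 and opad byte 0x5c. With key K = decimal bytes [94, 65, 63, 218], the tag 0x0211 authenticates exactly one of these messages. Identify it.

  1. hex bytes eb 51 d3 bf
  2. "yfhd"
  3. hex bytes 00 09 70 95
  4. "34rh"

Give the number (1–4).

3

Key decimal bytes [94, 65, 63, 218] = 5e 41 3f da is 4 bytes ≤ B = 6; zero-pad to 6 bytes: K' = 5e 41 3f da 00 00.
K' ⊕ ipad = 68 77 09 ec 36 36; K' ⊕ opad = 02 1d 63 86 5c 5c.
m1: inner = H(68 77 09 ec 36 36 eb 51 d3 bf) = 05 0e; tag = H(02 1d 63 86 5c 5c 05 0e) = 01d3
m2: inner = H(68 77 09 ec 36 36 79 66 68 64) = 03 eb; tag = H(02 1d 63 86 5c 5c 03 eb) = 02ae
m3: inner = H(68 77 09 ec 36 36 00 09 70 95) = 03 4e; tag = H(02 1d 63 86 5c 5c 03 4e) = 0211 ← matches
m4: inner = H(68 77 09 ec 36 36 33 34 72 68) = 03 81; tag = H(02 1d 63 86 5c 5c 03 81) = 0244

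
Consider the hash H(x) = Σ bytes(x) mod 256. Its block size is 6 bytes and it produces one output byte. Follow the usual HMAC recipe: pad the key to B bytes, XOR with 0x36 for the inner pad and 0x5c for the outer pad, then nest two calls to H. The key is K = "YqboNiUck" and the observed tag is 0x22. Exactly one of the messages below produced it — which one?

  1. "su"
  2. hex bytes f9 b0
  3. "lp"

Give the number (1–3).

3

Key "YqboNiUck" = 59 71 62 6f 4e 69 55 63 6b is 9 bytes > B = 6, so hash it first: H(key) = 75, then zero-pad to 6 bytes: K' = 75 00 00 00 00 00.
K' ⊕ ipad = 43 36 36 36 36 36; K' ⊕ opad = 29 5c 5c 5c 5c 5c.
m1: inner = H(43 36 36 36 36 36 73 75) = 39; tag = H(29 5c 5c 5c 5c 5c 39) = 2e
m2: inner = H(43 36 36 36 36 36 f9 b0) = fa; tag = H(29 5c 5c 5c 5c 5c fa) = ef
m3: inner = H(43 36 36 36 36 36 6c 70) = 2d; tag = H(29 5c 5c 5c 5c 5c 2d) = 22 ← matches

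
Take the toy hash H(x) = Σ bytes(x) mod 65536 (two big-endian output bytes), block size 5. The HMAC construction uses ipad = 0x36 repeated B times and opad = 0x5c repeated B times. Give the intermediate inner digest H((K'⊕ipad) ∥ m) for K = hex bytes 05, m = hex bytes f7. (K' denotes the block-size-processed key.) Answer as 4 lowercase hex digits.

Key hex bytes 05 is 1 byte ≤ B = 5; zero-pad to 5 bytes: K' = 05 00 00 00 00.
K' ⊕ ipad = 33 36 36 36 36.
Inner input = 33 36 36 36 36 ∥ f7.
Inner hash: sum = 51+54+54+54+54+247 = 514 → 02 02.

0202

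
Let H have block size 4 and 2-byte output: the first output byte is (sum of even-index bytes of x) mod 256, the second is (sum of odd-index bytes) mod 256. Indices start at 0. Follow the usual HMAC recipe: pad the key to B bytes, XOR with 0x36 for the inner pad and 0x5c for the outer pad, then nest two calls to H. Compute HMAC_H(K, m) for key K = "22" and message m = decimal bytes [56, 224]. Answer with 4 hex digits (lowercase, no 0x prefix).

3ce4

Key "22" = 32 32 is 2 bytes ≤ B = 4; zero-pad to 4 bytes: K' = 32 32 00 00.
K' ⊕ ipad = 04 04 36 36.  K' ⊕ opad = 6e 6e 5c 5c.
Inner input = (K'⊕ipad) ∥ m = 04 04 36 36 ∥ 38 e0.
Inner hash: even-index sum = 114 mod 256 = 114; odd-index sum = 282 mod 256 = 26 → 72 1a.
Outer input = (K'⊕opad) ∥ inner = 6e 6e 5c 5c ∥ 72 1a.
Outer hash (tag): even-index sum = 316 mod 256 = 60; odd-index sum = 228 mod 256 = 228 → 3c e4.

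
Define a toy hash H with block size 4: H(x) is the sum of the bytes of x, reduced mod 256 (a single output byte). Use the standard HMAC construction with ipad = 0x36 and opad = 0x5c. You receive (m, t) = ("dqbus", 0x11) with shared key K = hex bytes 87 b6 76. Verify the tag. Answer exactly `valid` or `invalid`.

valid

Key hex bytes 87 b6 76 is 3 bytes ≤ B = 4; zero-pad to 4 bytes: K' = 87 b6 76 00.
K' ⊕ ipad = b1 80 40 36; K' ⊕ opad = db ea 2a 5c.
Inner hash: sum = 177+128+64+54+100+113+98+117+115 = 966; mod 256 = 198 → c6.
Outer hash (recomputed tag): sum = 219+234+42+92+198 = 785; mod 256 = 17 → 11.
Recomputed tag = 11; claimed = 11 → match.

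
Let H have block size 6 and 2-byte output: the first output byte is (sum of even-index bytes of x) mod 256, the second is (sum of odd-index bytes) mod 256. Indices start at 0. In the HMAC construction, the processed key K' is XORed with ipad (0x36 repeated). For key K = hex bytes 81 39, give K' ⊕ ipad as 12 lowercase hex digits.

Key hex bytes 81 39 is 2 bytes ≤ B = 6; zero-pad to 6 bytes: K' = 81 39 00 00 00 00.
XOR each byte with 0x36: 81⊕36=b7, 39⊕36=0f, 00⊕36=36, 00⊕36=36, 00⊕36=36, 00⊕36=36.

b70f36363636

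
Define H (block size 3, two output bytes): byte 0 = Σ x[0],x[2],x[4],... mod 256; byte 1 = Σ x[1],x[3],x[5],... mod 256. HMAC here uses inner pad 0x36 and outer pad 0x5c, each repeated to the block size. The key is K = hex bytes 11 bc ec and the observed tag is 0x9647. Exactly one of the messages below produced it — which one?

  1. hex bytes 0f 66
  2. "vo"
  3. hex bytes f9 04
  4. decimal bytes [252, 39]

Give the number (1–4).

Key hex bytes 11 bc ec is exactly B = 3 bytes: K' = 11 bc ec.
K' ⊕ ipad = 27 8a da; K' ⊕ opad = 4d e0 b0.
m1: inner = H(27 8a da 0f 66) = 67 99; tag = H(4d e0 b0 67 99) = 9647 ← matches
m2: inner = H(27 8a da 76 6f) = 70 00; tag = H(4d e0 b0 70 00) = fd50
m3: inner = H(27 8a da f9 04) = 05 83; tag = H(4d e0 b0 05 83) = 80e5
m4: inner = H(27 8a da fc 27) = 28 86; tag = H(4d e0 b0 28 86) = 8308

1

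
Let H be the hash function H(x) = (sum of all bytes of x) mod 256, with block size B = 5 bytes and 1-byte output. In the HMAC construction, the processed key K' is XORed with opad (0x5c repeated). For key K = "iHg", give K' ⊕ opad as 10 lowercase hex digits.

35143b5c5c

Key "iHg" = 69 48 67 is 3 bytes ≤ B = 5; zero-pad to 5 bytes: K' = 69 48 67 00 00.
XOR each byte with 0x5c: 69⊕5c=35, 48⊕5c=14, 67⊕5c=3b, 00⊕5c=5c, 00⊕5c=5c.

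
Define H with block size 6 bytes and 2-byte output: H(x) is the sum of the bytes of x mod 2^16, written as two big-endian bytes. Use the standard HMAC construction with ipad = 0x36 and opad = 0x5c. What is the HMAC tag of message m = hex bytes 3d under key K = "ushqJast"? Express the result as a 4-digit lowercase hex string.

028e

Key "ushqJast" = 75 73 68 71 4a 61 73 74 is 8 bytes > B = 6, so hash it first: H(key) = 03 53, then zero-pad to 6 bytes: K' = 03 53 00 00 00 00.
K' ⊕ ipad = 35 65 36 36 36 36.  K' ⊕ opad = 5f 0f 5c 5c 5c 5c.
Inner input = (K'⊕ipad) ∥ m = 35 65 36 36 36 36 ∥ 3d.
Inner hash: sum = 53+101+54+54+54+54+61 = 431 → 01 af.
Outer input = (K'⊕opad) ∥ inner = 5f 0f 5c 5c 5c 5c ∥ 01 af.
Outer hash (tag): sum = 95+15+92+92+92+92+1+175 = 654 → 02 8e.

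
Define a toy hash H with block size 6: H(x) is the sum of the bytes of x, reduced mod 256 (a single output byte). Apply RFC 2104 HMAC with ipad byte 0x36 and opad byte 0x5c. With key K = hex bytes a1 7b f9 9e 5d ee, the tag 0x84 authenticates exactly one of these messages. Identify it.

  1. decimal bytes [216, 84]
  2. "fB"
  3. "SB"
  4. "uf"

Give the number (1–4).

2

Key hex bytes a1 7b f9 9e 5d ee is exactly B = 6 bytes: K' = a1 7b f9 9e 5d ee.
K' ⊕ ipad = 97 4d cf a8 6b d8; K' ⊕ opad = fd 27 a5 c2 01 b2.
m1: inner = H(97 4d cf a8 6b d8 d8 54) = ca; tag = H(fd 27 a5 c2 01 b2 ca) = 08
m2: inner = H(97 4d cf a8 6b d8 66 42) = 46; tag = H(fd 27 a5 c2 01 b2 46) = 84 ← matches
m3: inner = H(97 4d cf a8 6b d8 53 42) = 33; tag = H(fd 27 a5 c2 01 b2 33) = 71
m4: inner = H(97 4d cf a8 6b d8 75 66) = 79; tag = H(fd 27 a5 c2 01 b2 79) = b7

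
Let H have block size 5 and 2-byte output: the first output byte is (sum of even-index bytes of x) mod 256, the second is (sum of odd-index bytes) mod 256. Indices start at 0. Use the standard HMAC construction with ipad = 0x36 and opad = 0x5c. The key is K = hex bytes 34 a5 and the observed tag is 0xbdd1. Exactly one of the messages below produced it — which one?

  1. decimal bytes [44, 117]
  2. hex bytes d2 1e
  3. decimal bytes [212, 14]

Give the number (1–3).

3

Key hex bytes 34 a5 is 2 bytes ≤ B = 5; zero-pad to 5 bytes: K' = 34 a5 00 00 00.
K' ⊕ ipad = 02 93 36 36 36; K' ⊕ opad = 68 f9 5c 5c 5c.
m1: inner = H(02 93 36 36 36 2c 75) = e3 f5; tag = H(68 f9 5c 5c 5c e3 f5) = 1538
m2: inner = H(02 93 36 36 36 d2 1e) = 8c 9b; tag = H(68 f9 5c 5c 5c 8c 9b) = bbe1
m3: inner = H(02 93 36 36 36 d4 0e) = 7c 9d; tag = H(68 f9 5c 5c 5c 7c 9d) = bdd1 ← matches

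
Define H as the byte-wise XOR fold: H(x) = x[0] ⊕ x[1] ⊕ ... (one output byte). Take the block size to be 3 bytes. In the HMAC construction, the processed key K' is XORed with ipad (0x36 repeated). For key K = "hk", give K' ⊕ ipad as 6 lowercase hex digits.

5e5d36

Key "hk" = 68 6b is 2 bytes ≤ B = 3; zero-pad to 3 bytes: K' = 68 6b 00.
XOR each byte with 0x36: 68⊕36=5e, 6b⊕36=5d, 00⊕36=36.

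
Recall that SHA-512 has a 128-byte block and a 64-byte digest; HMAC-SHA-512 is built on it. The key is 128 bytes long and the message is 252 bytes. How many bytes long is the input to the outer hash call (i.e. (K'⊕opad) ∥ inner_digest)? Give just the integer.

Key is 128 ≤ 128 bytes, zero-padded: |K'| = 128.
Outer input = (K'⊕opad) ∥ H(inner) → 128 + 64 = 192 bytes.

192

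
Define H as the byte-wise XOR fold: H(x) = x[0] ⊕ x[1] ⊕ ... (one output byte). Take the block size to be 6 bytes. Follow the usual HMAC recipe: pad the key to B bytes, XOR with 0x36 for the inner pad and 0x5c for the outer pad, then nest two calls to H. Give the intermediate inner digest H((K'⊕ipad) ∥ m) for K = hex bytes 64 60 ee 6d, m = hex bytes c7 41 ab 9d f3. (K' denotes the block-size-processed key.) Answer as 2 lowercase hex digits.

c4

Key hex bytes 64 60 ee 6d is 4 bytes ≤ B = 6; zero-pad to 6 bytes: K' = 64 60 ee 6d 00 00.
K' ⊕ ipad = 52 56 d8 5b 36 36.
Inner input = 52 56 d8 5b 36 36 ∥ c7 41 ab 9d f3.
Inner hash: XOR 52⊕56⊕d8⊕5b⊕36⊕36⊕c7⊕41⊕ab⊕9d⊕f3 = c4.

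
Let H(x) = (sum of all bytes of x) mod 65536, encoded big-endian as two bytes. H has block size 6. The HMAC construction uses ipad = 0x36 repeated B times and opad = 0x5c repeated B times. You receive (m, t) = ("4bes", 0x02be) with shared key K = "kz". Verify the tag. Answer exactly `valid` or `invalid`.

valid

Key "kz" = 6b 7a is 2 bytes ≤ B = 6; zero-pad to 6 bytes: K' = 6b 7a 00 00 00 00.
K' ⊕ ipad = 5d 4c 36 36 36 36; K' ⊕ opad = 37 26 5c 5c 5c 5c.
Inner hash: sum = 93+76+54+54+54+54+52+98+101+115 = 751 → 02 ef.
Outer hash (recomputed tag): sum = 55+38+92+92+92+92+2+239 = 702 → 02 be.
Recomputed tag = 02be; claimed = 02be → match.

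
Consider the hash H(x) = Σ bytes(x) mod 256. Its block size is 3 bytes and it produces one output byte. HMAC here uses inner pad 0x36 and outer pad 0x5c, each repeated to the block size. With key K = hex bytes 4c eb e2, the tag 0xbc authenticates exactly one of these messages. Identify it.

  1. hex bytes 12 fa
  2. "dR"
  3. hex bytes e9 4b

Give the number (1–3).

Key hex bytes 4c eb e2 is exactly B = 3 bytes: K' = 4c eb e2.
K' ⊕ ipad = 7a dd d4; K' ⊕ opad = 10 b7 be.
m1: inner = H(7a dd d4 12 fa) = 37; tag = H(10 b7 be 37) = bc ← matches
m2: inner = H(7a dd d4 64 52) = e1; tag = H(10 b7 be e1) = 66
m3: inner = H(7a dd d4 e9 4b) = 5f; tag = H(10 b7 be 5f) = e4

1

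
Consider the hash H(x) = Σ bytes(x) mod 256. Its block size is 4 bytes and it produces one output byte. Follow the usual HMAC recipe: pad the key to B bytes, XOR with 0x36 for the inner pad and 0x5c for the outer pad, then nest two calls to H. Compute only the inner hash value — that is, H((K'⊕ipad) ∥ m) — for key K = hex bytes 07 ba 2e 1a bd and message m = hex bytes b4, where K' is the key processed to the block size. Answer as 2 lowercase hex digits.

46

Key hex bytes 07 ba 2e 1a bd is 5 bytes > B = 4, so hash it first: H(key) = c6, then zero-pad to 4 bytes: K' = c6 00 00 00.
K' ⊕ ipad = f0 36 36 36.
Inner input = f0 36 36 36 ∥ b4.
Inner hash: sum = 240+54+54+54+180 = 582; mod 256 = 70 → 46.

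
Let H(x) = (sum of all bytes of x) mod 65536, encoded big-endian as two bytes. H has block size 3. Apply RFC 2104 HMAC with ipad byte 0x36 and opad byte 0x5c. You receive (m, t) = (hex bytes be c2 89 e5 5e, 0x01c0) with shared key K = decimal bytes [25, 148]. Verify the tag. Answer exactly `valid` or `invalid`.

Key decimal bytes [25, 148] = 19 94 is 2 bytes ≤ B = 3; zero-pad to 3 bytes: K' = 19 94 00.
K' ⊕ ipad = 2f a2 36; K' ⊕ opad = 45 c8 5c.
Inner hash: sum = 47+162+54+190+194+137+229+94 = 1107 → 04 53.
Outer hash (recomputed tag): sum = 69+200+92+4+83 = 448 → 01 c0.
Recomputed tag = 01c0; claimed = 01c0 → match.

valid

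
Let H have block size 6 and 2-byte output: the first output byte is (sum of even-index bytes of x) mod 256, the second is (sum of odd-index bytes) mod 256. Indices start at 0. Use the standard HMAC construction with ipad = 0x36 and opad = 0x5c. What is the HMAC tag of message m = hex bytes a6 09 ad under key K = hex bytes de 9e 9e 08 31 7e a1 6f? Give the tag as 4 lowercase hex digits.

01a1

Key hex bytes de 9e 9e 08 31 7e a1 6f is 8 bytes > B = 6, so hash it first: H(key) = 4e 93, then zero-pad to 6 bytes: K' = 4e 93 00 00 00 00.
K' ⊕ ipad = 78 a5 36 36 36 36.  K' ⊕ opad = 12 cf 5c 5c 5c 5c.
Inner input = (K'⊕ipad) ∥ m = 78 a5 36 36 36 36 ∥ a6 09 ad.
Inner hash: even-index sum = 567 mod 256 = 55; odd-index sum = 282 mod 256 = 26 → 37 1a.
Outer input = (K'⊕opad) ∥ inner = 12 cf 5c 5c 5c 5c ∥ 37 1a.
Outer hash (tag): even-index sum = 257 mod 256 = 1; odd-index sum = 417 mod 256 = 161 → 01 a1.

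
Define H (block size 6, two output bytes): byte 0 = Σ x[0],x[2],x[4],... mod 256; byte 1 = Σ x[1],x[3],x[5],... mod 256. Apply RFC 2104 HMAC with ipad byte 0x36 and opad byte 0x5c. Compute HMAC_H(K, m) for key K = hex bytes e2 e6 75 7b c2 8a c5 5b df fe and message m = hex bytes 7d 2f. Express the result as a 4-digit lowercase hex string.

Key hex bytes e2 e6 75 7b c2 8a c5 5b df fe is 10 bytes > B = 6, so hash it first: H(key) = bd 44, then zero-pad to 6 bytes: K' = bd 44 00 00 00 00.
K' ⊕ ipad = 8b 72 36 36 36 36.  K' ⊕ opad = e1 18 5c 5c 5c 5c.
Inner input = (K'⊕ipad) ∥ m = 8b 72 36 36 36 36 ∥ 7d 2f.
Inner hash: even-index sum = 372 mod 256 = 116; odd-index sum = 269 mod 256 = 13 → 74 0d.
Outer input = (K'⊕opad) ∥ inner = e1 18 5c 5c 5c 5c ∥ 74 0d.
Outer hash (tag): even-index sum = 525 mod 256 = 13; odd-index sum = 221 mod 256 = 221 → 0d dd.

0ddd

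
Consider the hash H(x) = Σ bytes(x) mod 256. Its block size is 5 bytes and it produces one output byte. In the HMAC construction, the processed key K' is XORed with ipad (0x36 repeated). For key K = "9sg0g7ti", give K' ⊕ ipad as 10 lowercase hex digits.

Key "9sg0g7ti" = 39 73 67 30 67 37 74 69 is 8 bytes > B = 5, so hash it first: H(key) = be, then zero-pad to 5 bytes: K' = be 00 00 00 00.
XOR each byte with 0x36: be⊕36=88, 00⊕36=36, 00⊕36=36, 00⊕36=36, 00⊕36=36.

8836363636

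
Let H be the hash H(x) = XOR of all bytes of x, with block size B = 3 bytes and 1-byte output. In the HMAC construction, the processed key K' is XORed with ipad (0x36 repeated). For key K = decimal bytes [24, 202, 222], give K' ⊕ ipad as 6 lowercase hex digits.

Key decimal bytes [24, 202, 222] = 18 ca de is exactly B = 3 bytes: K' = 18 ca de.
XOR each byte with 0x36: 18⊕36=2e, ca⊕36=fc, de⊕36=e8.

2efce8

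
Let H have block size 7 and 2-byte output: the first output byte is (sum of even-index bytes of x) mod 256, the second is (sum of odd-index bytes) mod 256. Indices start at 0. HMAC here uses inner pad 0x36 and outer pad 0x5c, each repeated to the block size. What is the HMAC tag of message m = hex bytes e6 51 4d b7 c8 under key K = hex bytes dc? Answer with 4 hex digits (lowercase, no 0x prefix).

31a8

Key hex bytes dc is 1 byte ≤ B = 7; zero-pad to 7 bytes: K' = dc 00 00 00 00 00 00.
K' ⊕ ipad = ea 36 36 36 36 36 36.  K' ⊕ opad = 80 5c 5c 5c 5c 5c 5c.
Inner input = (K'⊕ipad) ∥ m = ea 36 36 36 36 36 36 ∥ e6 51 4d b7 c8.
Inner hash: even-index sum = 660 mod 256 = 148; odd-index sum = 669 mod 256 = 157 → 94 9d.
Outer input = (K'⊕opad) ∥ inner = 80 5c 5c 5c 5c 5c 5c ∥ 94 9d.
Outer hash (tag): even-index sum = 561 mod 256 = 49; odd-index sum = 424 mod 256 = 168 → 31 a8.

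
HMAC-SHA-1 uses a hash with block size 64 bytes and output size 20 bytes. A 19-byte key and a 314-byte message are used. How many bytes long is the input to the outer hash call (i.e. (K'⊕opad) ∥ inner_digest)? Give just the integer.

Key is 19 ≤ 64 bytes, zero-padded: |K'| = 64.
Outer input = (K'⊕opad) ∥ H(inner) → 64 + 20 = 84 bytes.

84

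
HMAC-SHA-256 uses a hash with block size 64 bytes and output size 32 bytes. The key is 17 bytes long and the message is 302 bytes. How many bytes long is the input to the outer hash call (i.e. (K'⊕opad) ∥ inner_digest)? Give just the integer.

96

Key is 17 ≤ 64 bytes, zero-padded: |K'| = 64.
Outer input = (K'⊕opad) ∥ H(inner) → 64 + 32 = 96 bytes.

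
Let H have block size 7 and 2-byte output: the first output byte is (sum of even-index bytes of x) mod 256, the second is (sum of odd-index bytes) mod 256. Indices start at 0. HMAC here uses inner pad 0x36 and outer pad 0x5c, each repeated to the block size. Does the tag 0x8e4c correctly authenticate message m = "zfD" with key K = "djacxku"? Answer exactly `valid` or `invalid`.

Key "djacxku" = 64 6a 61 63 78 6b 75 is exactly B = 7 bytes: K' = 64 6a 61 63 78 6b 75.
K' ⊕ ipad = 52 5c 57 55 4e 5d 43; K' ⊕ opad = 38 36 3d 3f 24 37 29.
Inner hash: even-index sum = 416 mod 256 = 160; odd-index sum = 460 mod 256 = 204 → a0 cc.
Outer hash (recomputed tag): even-index sum = 398 mod 256 = 142; odd-index sum = 332 mod 256 = 76 → 8e 4c.
Recomputed tag = 8e4c; claimed = 8e4c → match.

valid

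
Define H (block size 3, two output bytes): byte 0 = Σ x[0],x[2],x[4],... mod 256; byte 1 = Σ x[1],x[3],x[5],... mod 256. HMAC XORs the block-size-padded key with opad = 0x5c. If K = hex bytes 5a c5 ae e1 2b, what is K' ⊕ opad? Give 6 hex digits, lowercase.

Key hex bytes 5a c5 ae e1 2b is 5 bytes > B = 3, so hash it first: H(key) = 33 a6, then zero-pad to 3 bytes: K' = 33 a6 00.
XOR each byte with 0x5c: 33⊕5c=6f, a6⊕5c=fa, 00⊕5c=5c.

6ffa5c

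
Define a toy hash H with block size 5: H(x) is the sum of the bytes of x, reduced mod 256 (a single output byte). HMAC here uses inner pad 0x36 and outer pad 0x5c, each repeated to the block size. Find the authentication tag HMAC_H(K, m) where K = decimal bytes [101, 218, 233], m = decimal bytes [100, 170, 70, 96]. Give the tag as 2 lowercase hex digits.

Key decimal bytes [101, 218, 233] = 65 da e9 is 3 bytes ≤ B = 5; zero-pad to 5 bytes: K' = 65 da e9 00 00.
K' ⊕ ipad = 53 ec df 36 36.  K' ⊕ opad = 39 86 b5 5c 5c.
Inner input = (K'⊕ipad) ∥ m = 53 ec df 36 36 ∥ 64 aa 46 60.
Inner hash: sum = 83+236+223+54+54+100+170+70+96 = 1086; mod 256 = 62 → 3e.
Outer input = (K'⊕opad) ∥ inner = 39 86 b5 5c 5c ∥ 3e.
Outer hash (tag): sum = 57+134+181+92+92+62 = 618; mod 256 = 106 → 6a.

6a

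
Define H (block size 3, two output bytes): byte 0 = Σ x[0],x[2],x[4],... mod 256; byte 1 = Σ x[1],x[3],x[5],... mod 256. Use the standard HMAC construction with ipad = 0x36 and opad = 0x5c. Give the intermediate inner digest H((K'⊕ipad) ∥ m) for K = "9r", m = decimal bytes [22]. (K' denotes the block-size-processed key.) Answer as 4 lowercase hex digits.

455a

Key "9r" = 39 72 is 2 bytes ≤ B = 3; zero-pad to 3 bytes: K' = 39 72 00.
K' ⊕ ipad = 0f 44 36.
Inner input = 0f 44 36 ∥ 16.
Inner hash: even-index sum = 69 mod 256 = 69; odd-index sum = 90 mod 256 = 90 → 45 5a.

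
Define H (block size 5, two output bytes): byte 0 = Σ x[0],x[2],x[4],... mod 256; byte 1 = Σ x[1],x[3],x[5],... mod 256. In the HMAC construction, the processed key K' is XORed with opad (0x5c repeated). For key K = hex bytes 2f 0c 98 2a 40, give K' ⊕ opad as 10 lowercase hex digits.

7350c4761c

Key hex bytes 2f 0c 98 2a 40 is exactly B = 5 bytes: K' = 2f 0c 98 2a 40.
XOR each byte with 0x5c: 2f⊕5c=73, 0c⊕5c=50, 98⊕5c=c4, 2a⊕5c=76, 40⊕5c=1c.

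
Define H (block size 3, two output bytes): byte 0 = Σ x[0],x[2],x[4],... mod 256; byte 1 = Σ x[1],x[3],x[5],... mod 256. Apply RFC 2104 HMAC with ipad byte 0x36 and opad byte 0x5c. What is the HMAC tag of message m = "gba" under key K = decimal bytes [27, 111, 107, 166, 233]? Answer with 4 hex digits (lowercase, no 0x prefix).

7a3a

Key decimal bytes [27, 111, 107, 166, 233] = 1b 6f 6b a6 e9 is 5 bytes > B = 3, so hash it first: H(key) = 6f 15, then zero-pad to 3 bytes: K' = 6f 15 00.
K' ⊕ ipad = 59 23 36.  K' ⊕ opad = 33 49 5c.
Inner input = (K'⊕ipad) ∥ m = 59 23 36 ∥ 67 62 61.
Inner hash: even-index sum = 241 mod 256 = 241; odd-index sum = 235 mod 256 = 235 → f1 eb.
Outer input = (K'⊕opad) ∥ inner = 33 49 5c ∥ f1 eb.
Outer hash (tag): even-index sum = 378 mod 256 = 122; odd-index sum = 314 mod 256 = 58 → 7a 3a.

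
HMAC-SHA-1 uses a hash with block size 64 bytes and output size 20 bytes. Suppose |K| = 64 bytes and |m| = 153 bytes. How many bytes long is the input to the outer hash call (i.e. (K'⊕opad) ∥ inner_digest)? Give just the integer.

Key is 64 ≤ 64 bytes, zero-padded: |K'| = 64.
Outer input = (K'⊕opad) ∥ H(inner) → 64 + 20 = 84 bytes.

84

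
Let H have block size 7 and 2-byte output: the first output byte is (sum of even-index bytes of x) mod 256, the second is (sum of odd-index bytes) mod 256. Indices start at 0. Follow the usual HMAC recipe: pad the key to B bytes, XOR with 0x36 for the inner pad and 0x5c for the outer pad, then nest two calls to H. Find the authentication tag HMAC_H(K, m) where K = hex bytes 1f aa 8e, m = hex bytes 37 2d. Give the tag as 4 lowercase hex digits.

0c28

Key hex bytes 1f aa 8e is 3 bytes ≤ B = 7; zero-pad to 7 bytes: K' = 1f aa 8e 00 00 00 00.
K' ⊕ ipad = 29 9c b8 36 36 36 36.  K' ⊕ opad = 43 f6 d2 5c 5c 5c 5c.
Inner input = (K'⊕ipad) ∥ m = 29 9c b8 36 36 36 36 ∥ 37 2d.
Inner hash: even-index sum = 378 mod 256 = 122; odd-index sum = 319 mod 256 = 63 → 7a 3f.
Outer input = (K'⊕opad) ∥ inner = 43 f6 d2 5c 5c 5c 5c ∥ 7a 3f.
Outer hash (tag): even-index sum = 524 mod 256 = 12; odd-index sum = 552 mod 256 = 40 → 0c 28.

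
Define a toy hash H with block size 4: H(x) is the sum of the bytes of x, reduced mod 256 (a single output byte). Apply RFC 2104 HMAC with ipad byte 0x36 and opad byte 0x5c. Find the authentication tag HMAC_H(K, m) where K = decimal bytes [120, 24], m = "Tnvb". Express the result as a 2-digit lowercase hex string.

a2

Key decimal bytes [120, 24] = 78 18 is 2 bytes ≤ B = 4; zero-pad to 4 bytes: K' = 78 18 00 00.
K' ⊕ ipad = 4e 2e 36 36.  K' ⊕ opad = 24 44 5c 5c.
Inner input = (K'⊕ipad) ∥ m = 4e 2e 36 36 ∥ 54 6e 76 62.
Inner hash: sum = 78+46+54+54+84+110+118+98 = 642; mod 256 = 130 → 82.
Outer input = (K'⊕opad) ∥ inner = 24 44 5c 5c ∥ 82.
Outer hash (tag): sum = 36+68+92+92+130 = 418; mod 256 = 162 → a2.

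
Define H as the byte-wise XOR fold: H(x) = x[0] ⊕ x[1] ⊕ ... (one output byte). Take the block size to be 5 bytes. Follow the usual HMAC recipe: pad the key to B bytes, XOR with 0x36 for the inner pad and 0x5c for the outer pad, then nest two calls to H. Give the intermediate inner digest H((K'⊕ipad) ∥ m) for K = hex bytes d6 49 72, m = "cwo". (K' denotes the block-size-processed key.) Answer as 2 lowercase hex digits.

a0

Key hex bytes d6 49 72 is 3 bytes ≤ B = 5; zero-pad to 5 bytes: K' = d6 49 72 00 00.
K' ⊕ ipad = e0 7f 44 36 36.
Inner input = e0 7f 44 36 36 ∥ 63 77 6f.
Inner hash: XOR e0⊕7f⊕44⊕36⊕36⊕63⊕77⊕6f = a0.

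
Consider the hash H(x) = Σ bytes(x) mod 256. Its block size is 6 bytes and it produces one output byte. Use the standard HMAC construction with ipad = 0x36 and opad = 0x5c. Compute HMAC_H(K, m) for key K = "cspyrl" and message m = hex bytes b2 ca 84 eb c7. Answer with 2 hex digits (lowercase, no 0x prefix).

9c

Key "cspyrl" = 63 73 70 79 72 6c is exactly B = 6 bytes: K' = 63 73 70 79 72 6c.
K' ⊕ ipad = 55 45 46 4f 44 5a.  K' ⊕ opad = 3f 2f 2c 25 2e 30.
Inner input = (K'⊕ipad) ∥ m = 55 45 46 4f 44 5a ∥ b2 ca 84 eb c7.
Inner hash: sum = 85+69+70+79+68+90+178+202+132+235+199 = 1407; mod 256 = 127 → 7f.
Outer input = (K'⊕opad) ∥ inner = 3f 2f 2c 25 2e 30 ∥ 7f.
Outer hash (tag): sum = 63+47+44+37+46+48+127 = 412; mod 256 = 156 → 9c.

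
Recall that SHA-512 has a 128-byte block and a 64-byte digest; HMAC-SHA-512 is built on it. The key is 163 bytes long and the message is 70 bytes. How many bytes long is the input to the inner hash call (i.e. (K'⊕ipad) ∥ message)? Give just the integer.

198

Key is 163 > 128 bytes, so it is hashed to 64 bytes then zero-padded to 128: |K'| = 128.
Inner input = (K'⊕ipad) ∥ m → 128 + 70 = 198 bytes.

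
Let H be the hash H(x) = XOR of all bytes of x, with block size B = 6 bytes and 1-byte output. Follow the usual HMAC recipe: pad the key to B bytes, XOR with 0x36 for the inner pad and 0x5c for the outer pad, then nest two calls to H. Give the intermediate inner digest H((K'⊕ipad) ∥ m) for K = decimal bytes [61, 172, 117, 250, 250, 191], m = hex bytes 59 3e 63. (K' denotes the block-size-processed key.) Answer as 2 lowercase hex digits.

Key decimal bytes [61, 172, 117, 250, 250, 191] = 3d ac 75 fa fa bf is exactly B = 6 bytes: K' = 3d ac 75 fa fa bf.
K' ⊕ ipad = 0b 9a 43 cc cc 89.
Inner input = 0b 9a 43 cc cc 89 ∥ 59 3e 63.
Inner hash: XOR 0b⊕9a⊕43⊕cc⊕cc⊕89⊕59⊕3e⊕63 = 5f.

5f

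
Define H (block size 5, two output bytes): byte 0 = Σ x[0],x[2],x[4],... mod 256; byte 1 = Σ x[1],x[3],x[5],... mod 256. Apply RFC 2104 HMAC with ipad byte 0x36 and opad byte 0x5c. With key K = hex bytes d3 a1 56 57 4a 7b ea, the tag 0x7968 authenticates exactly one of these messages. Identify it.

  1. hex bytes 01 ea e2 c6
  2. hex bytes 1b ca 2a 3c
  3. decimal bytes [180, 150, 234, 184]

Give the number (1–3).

2

Key hex bytes d3 a1 56 57 4a 7b ea is 7 bytes > B = 5, so hash it first: H(key) = 5d 73, then zero-pad to 5 bytes: K' = 5d 73 00 00 00.
K' ⊕ ipad = 6b 45 36 36 36; K' ⊕ opad = 01 2f 5c 5c 5c.
m1: inner = H(6b 45 36 36 36 01 ea e2 c6) = 87 5e; tag = H(01 2f 5c 5c 5c 87 5e) = 1712
m2: inner = H(6b 45 36 36 36 1b ca 2a 3c) = dd c0; tag = H(01 2f 5c 5c 5c dd c0) = 7968 ← matches
m3: inner = H(6b 45 36 36 36 b4 96 ea b8) = 25 19; tag = H(01 2f 5c 5c 5c 25 19) = d2b0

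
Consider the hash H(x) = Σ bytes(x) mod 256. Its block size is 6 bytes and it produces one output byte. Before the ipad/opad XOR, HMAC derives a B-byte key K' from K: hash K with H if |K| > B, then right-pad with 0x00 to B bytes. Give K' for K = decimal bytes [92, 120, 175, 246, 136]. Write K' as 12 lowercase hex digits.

5c78aff68800

Key decimal bytes [92, 120, 175, 246, 136] = 5c 78 af f6 88 is 5 bytes ≤ B = 6; zero-pad to 6 bytes: K' = 5c 78 af f6 88 00.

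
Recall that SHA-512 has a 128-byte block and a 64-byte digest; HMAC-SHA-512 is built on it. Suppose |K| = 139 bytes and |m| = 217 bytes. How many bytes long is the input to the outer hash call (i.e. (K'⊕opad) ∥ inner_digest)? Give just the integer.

Key is 139 > 128 bytes, so it is hashed to 64 bytes then zero-padded to 128: |K'| = 128.
Outer input = (K'⊕opad) ∥ H(inner) → 128 + 64 = 192 bytes.

192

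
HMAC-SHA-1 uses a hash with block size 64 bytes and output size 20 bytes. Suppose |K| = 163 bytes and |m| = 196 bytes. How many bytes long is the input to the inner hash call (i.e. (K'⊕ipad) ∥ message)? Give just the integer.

Key is 163 > 64 bytes, so it is hashed to 20 bytes then zero-padded to 64: |K'| = 64.
Inner input = (K'⊕ipad) ∥ m → 64 + 196 = 260 bytes.

260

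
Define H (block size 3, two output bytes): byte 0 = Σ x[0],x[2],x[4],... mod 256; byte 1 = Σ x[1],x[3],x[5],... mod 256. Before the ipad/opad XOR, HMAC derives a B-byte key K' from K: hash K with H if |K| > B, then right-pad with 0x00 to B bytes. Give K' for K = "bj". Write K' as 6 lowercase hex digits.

Key "bj" = 62 6a is 2 bytes ≤ B = 3; zero-pad to 3 bytes: K' = 62 6a 00.

626a00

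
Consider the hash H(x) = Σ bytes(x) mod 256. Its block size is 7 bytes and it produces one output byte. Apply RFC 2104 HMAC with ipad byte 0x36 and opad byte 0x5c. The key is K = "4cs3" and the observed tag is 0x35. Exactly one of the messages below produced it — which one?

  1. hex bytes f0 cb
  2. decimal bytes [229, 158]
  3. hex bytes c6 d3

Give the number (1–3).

3

Key "4cs3" = 34 63 73 33 is 4 bytes ≤ B = 7; zero-pad to 7 bytes: K' = 34 63 73 33 00 00 00.
K' ⊕ ipad = 02 55 45 05 36 36 36; K' ⊕ opad = 68 3f 2f 6f 5c 5c 5c.
m1: inner = H(02 55 45 05 36 36 36 f0 cb) = fe; tag = H(68 3f 2f 6f 5c 5c 5c fe) = 57
m2: inner = H(02 55 45 05 36 36 36 e5 9e) = c6; tag = H(68 3f 2f 6f 5c 5c 5c c6) = 1f
m3: inner = H(02 55 45 05 36 36 36 c6 d3) = dc; tag = H(68 3f 2f 6f 5c 5c 5c dc) = 35 ← matches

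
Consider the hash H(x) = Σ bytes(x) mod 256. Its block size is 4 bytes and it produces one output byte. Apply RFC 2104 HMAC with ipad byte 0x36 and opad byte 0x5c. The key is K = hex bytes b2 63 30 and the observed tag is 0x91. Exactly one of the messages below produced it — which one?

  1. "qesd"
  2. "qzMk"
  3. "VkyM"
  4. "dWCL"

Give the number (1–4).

3

Key hex bytes b2 63 30 is 3 bytes ≤ B = 4; zero-pad to 4 bytes: K' = b2 63 30 00.
K' ⊕ ipad = 84 55 06 36; K' ⊕ opad = ee 3f 6c 5c.
m1: inner = H(84 55 06 36 71 65 73 64) = c2; tag = H(ee 3f 6c 5c c2) = b7
m2: inner = H(84 55 06 36 71 7a 4d 6b) = b8; tag = H(ee 3f 6c 5c b8) = ad
m3: inner = H(84 55 06 36 56 6b 79 4d) = 9c; tag = H(ee 3f 6c 5c 9c) = 91 ← matches
m4: inner = H(84 55 06 36 64 57 43 4c) = 5f; tag = H(ee 3f 6c 5c 5f) = 54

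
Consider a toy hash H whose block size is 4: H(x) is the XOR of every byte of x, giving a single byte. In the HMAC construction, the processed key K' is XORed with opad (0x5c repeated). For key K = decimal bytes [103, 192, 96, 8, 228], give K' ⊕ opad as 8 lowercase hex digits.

Key decimal bytes [103, 192, 96, 8, 228] = 67 c0 60 08 e4 is 5 bytes > B = 4, so hash it first: H(key) = 2b, then zero-pad to 4 bytes: K' = 2b 00 00 00.
XOR each byte with 0x5c: 2b⊕5c=77, 00⊕5c=5c, 00⊕5c=5c, 00⊕5c=5c.

775c5c5c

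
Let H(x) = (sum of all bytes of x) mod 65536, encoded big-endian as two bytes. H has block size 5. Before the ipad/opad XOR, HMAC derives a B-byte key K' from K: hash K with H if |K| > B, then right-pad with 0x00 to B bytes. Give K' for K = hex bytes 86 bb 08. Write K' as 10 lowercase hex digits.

Key hex bytes 86 bb 08 is 3 bytes ≤ B = 5; zero-pad to 5 bytes: K' = 86 bb 08 00 00.

86bb080000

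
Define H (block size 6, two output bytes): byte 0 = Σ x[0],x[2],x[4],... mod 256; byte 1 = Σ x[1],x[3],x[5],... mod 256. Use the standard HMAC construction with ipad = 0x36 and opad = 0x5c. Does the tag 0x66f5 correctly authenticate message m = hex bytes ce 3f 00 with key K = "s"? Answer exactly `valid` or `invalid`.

Key "s" = 73 is 1 byte ≤ B = 6; zero-pad to 6 bytes: K' = 73 00 00 00 00 00.
K' ⊕ ipad = 45 36 36 36 36 36; K' ⊕ opad = 2f 5c 5c 5c 5c 5c.
Inner hash: even-index sum = 383 mod 256 = 127; odd-index sum = 225 mod 256 = 225 → 7f e1.
Outer hash (recomputed tag): even-index sum = 358 mod 256 = 102; odd-index sum = 501 mod 256 = 245 → 66 f5.
Recomputed tag = 66f5; claimed = 66f5 → match.

valid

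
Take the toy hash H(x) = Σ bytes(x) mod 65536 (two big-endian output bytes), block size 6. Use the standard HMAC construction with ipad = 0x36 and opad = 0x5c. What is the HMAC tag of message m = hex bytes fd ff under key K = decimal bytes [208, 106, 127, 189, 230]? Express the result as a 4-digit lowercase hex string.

02f9

Key decimal bytes [208, 106, 127, 189, 230] = d0 6a 7f bd e6 is 5 bytes ≤ B = 6; zero-pad to 6 bytes: K' = d0 6a 7f bd e6 00.
K' ⊕ ipad = e6 5c 49 8b d0 36.  K' ⊕ opad = 8c 36 23 e1 ba 5c.
Inner input = (K'⊕ipad) ∥ m = e6 5c 49 8b d0 36 ∥ fd ff.
Inner hash: sum = 230+92+73+139+208+54+253+255 = 1304 → 05 18.
Outer input = (K'⊕opad) ∥ inner = 8c 36 23 e1 ba 5c ∥ 05 18.
Outer hash (tag): sum = 140+54+35+225+186+92+5+24 = 761 → 02 f9.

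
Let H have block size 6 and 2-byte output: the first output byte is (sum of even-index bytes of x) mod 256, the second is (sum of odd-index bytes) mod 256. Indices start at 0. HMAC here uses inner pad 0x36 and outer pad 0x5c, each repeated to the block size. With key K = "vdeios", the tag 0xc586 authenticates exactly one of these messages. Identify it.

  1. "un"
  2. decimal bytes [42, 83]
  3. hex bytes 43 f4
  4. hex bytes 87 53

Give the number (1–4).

3

Key "vdeios" = 76 64 65 69 6f 73 is exactly B = 6 bytes: K' = 76 64 65 69 6f 73.
K' ⊕ ipad = 40 52 53 5f 59 45; K' ⊕ opad = 2a 38 39 35 33 2f.
m1: inner = H(40 52 53 5f 59 45 75 6e) = 61 64; tag = H(2a 38 39 35 33 2f 61 64) = f700
m2: inner = H(40 52 53 5f 59 45 2a 53) = 16 49; tag = H(2a 38 39 35 33 2f 16 49) = ace5
m3: inner = H(40 52 53 5f 59 45 43 f4) = 2f ea; tag = H(2a 38 39 35 33 2f 2f ea) = c586 ← matches
m4: inner = H(40 52 53 5f 59 45 87 53) = 73 49; tag = H(2a 38 39 35 33 2f 73 49) = 09e5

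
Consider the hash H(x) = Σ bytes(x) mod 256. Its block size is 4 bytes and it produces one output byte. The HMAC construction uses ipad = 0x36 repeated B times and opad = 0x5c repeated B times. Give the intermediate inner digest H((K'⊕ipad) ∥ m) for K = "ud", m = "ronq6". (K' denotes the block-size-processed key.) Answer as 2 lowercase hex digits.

f7

Key "ud" = 75 64 is 2 bytes ≤ B = 4; zero-pad to 4 bytes: K' = 75 64 00 00.
K' ⊕ ipad = 43 52 36 36.
Inner input = 43 52 36 36 ∥ 72 6f 6e 71 36.
Inner hash: sum = 67+82+54+54+114+111+110+113+54 = 759; mod 256 = 247 → f7.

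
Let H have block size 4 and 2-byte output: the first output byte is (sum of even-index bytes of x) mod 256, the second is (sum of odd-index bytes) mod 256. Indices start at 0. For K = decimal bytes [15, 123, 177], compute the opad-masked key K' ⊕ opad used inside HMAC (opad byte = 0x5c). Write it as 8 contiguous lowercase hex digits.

5327ed5c

Key decimal bytes [15, 123, 177] = 0f 7b b1 is 3 bytes ≤ B = 4; zero-pad to 4 bytes: K' = 0f 7b b1 00.
XOR each byte with 0x5c: 0f⊕5c=53, 7b⊕5c=27, b1⊕5c=ed, 00⊕5c=5c.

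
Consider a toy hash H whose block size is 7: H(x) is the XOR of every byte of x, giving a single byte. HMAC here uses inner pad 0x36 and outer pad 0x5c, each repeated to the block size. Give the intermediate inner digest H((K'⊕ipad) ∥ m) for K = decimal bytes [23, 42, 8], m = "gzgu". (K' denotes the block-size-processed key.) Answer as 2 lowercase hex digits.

Key decimal bytes [23, 42, 8] = 17 2a 08 is 3 bytes ≤ B = 7; zero-pad to 7 bytes: K' = 17 2a 08 00 00 00 00.
K' ⊕ ipad = 21 1c 3e 36 36 36 36.
Inner input = 21 1c 3e 36 36 36 36 ∥ 67 7a 67 75.
Inner hash: XOR 21⊕1c⊕3e⊕36⊕36⊕36⊕36⊕67⊕7a⊕67⊕75 = 0c.

0c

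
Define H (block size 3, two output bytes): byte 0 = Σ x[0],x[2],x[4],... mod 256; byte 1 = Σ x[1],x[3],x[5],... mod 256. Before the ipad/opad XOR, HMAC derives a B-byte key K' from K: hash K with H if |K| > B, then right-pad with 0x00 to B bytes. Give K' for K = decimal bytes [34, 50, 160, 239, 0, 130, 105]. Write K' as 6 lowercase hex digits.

|K| = 7 > B = 3, so first hash the key.
H(K): even-index sum = 299 mod 256 = 43; odd-index sum = 419 mod 256 = 163 → 2b a3.
Zero-pad H(K) = 2b a3 to 3 bytes: K' = 2b a3 00.

2ba300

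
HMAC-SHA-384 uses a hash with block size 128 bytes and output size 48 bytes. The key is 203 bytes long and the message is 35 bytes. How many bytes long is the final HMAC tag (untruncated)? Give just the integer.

The tag is one SHA-384 digest: 48 bytes.

48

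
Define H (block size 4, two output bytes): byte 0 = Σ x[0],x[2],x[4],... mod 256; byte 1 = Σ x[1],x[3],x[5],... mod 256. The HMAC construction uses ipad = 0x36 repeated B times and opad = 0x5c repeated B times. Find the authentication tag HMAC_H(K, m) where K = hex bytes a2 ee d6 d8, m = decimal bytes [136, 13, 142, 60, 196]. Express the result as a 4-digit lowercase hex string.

d645

Key hex bytes a2 ee d6 d8 is exactly B = 4 bytes: K' = a2 ee d6 d8.
K' ⊕ ipad = 94 d8 e0 ee.  K' ⊕ opad = fe b2 8a 84.
Inner input = (K'⊕ipad) ∥ m = 94 d8 e0 ee ∥ 88 0d 8e 3c c4.
Inner hash: even-index sum = 846 mod 256 = 78; odd-index sum = 527 mod 256 = 15 → 4e 0f.
Outer input = (K'⊕opad) ∥ inner = fe b2 8a 84 ∥ 4e 0f.
Outer hash (tag): even-index sum = 470 mod 256 = 214; odd-index sum = 325 mod 256 = 69 → d6 45.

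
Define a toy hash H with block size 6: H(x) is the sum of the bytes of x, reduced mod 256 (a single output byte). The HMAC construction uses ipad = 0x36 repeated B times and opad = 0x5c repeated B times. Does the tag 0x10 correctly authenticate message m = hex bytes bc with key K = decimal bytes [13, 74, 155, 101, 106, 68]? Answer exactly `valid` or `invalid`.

invalid

Key decimal bytes [13, 74, 155, 101, 106, 68] = 0d 4a 9b 65 6a 44 is exactly B = 6 bytes: K' = 0d 4a 9b 65 6a 44.
K' ⊕ ipad = 3b 7c ad 53 5c 72; K' ⊕ opad = 51 16 c7 39 36 18.
Inner hash: sum = 59+124+173+83+92+114+188 = 833; mod 256 = 65 → 41.
Outer hash (recomputed tag): sum = 81+22+199+57+54+24+65 = 502; mod 256 = 246 → f6.
Recomputed tag = f6; claimed = 10 → mismatch.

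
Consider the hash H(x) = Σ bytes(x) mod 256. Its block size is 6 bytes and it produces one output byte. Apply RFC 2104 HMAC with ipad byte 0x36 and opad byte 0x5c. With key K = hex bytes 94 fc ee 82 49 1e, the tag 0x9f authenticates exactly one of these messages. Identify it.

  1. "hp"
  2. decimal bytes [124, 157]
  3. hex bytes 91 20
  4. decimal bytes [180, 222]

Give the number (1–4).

3

Key hex bytes 94 fc ee 82 49 1e is exactly B = 6 bytes: K' = 94 fc ee 82 49 1e.
K' ⊕ ipad = a2 ca d8 b4 7f 28; K' ⊕ opad = c8 a0 b2 de 15 42.
m1: inner = H(a2 ca d8 b4 7f 28 68 70) = 77; tag = H(c8 a0 b2 de 15 42 77) = c6
m2: inner = H(a2 ca d8 b4 7f 28 7c 9d) = b8; tag = H(c8 a0 b2 de 15 42 b8) = 07
m3: inner = H(a2 ca d8 b4 7f 28 91 20) = 50; tag = H(c8 a0 b2 de 15 42 50) = 9f ← matches
m4: inner = H(a2 ca d8 b4 7f 28 b4 de) = 31; tag = H(c8 a0 b2 de 15 42 31) = 80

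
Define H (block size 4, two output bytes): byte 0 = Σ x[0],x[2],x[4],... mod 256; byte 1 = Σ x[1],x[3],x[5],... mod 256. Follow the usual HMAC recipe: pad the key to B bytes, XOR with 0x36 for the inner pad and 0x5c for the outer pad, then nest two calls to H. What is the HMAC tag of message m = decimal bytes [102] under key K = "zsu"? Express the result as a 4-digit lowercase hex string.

4406

Key "zsu" = 7a 73 75 is 3 bytes ≤ B = 4; zero-pad to 4 bytes: K' = 7a 73 75 00.
K' ⊕ ipad = 4c 45 43 36.  K' ⊕ opad = 26 2f 29 5c.
Inner input = (K'⊕ipad) ∥ m = 4c 45 43 36 ∥ 66.
Inner hash: even-index sum = 245 mod 256 = 245; odd-index sum = 123 mod 256 = 123 → f5 7b.
Outer input = (K'⊕opad) ∥ inner = 26 2f 29 5c ∥ f5 7b.
Outer hash (tag): even-index sum = 324 mod 256 = 68; odd-index sum = 262 mod 256 = 6 → 44 06.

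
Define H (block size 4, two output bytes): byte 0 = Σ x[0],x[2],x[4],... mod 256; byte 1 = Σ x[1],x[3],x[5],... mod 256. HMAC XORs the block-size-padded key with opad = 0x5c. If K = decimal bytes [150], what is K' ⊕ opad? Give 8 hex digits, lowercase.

ca5c5c5c

Key decimal bytes [150] = 96 is 1 byte ≤ B = 4; zero-pad to 4 bytes: K' = 96 00 00 00.
XOR each byte with 0x5c: 96⊕5c=ca, 00⊕5c=5c, 00⊕5c=5c, 00⊕5c=5c.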